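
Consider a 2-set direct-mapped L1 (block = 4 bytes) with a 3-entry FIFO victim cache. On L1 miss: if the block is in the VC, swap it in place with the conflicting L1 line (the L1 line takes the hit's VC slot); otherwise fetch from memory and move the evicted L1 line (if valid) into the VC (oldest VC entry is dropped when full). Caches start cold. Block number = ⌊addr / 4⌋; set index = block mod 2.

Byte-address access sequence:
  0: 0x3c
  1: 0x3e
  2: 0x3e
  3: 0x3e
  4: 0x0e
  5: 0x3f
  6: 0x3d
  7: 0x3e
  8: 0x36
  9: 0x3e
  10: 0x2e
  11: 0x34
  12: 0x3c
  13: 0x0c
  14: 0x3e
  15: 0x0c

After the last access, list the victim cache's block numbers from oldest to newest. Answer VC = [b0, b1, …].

#0 0x3c→b15/s1 MISS; vc=[]
#1 0x3e→b15/s1 L1-HIT; vc=[]
#2 0x3e→b15/s1 L1-HIT; vc=[]
#3 0x3e→b15/s1 L1-HIT; vc=[]
#4 0xe→b3/s1 MISS; vc=[15]
#5 0x3f→b15/s1 VC-HIT; vc=[3]
#6 0x3d→b15/s1 L1-HIT; vc=[3]
#7 0x3e→b15/s1 L1-HIT; vc=[3]
#8 0x36→b13/s1 MISS; vc=[3,15]
#9 0x3e→b15/s1 VC-HIT; vc=[3,13]
#10 0x2e→b11/s1 MISS; vc=[3,13,15]
#11 0x34→b13/s1 VC-HIT; vc=[3,11,15]
#12 0x3c→b15/s1 VC-HIT; vc=[3,11,13]
#13 0xc→b3/s1 VC-HIT; vc=[15,11,13]
#14 0x3e→b15/s1 VC-HIT; vc=[3,11,13]
#15 0xc→b3/s1 VC-HIT; vc=[15,11,13]

VC = [15, 11, 13]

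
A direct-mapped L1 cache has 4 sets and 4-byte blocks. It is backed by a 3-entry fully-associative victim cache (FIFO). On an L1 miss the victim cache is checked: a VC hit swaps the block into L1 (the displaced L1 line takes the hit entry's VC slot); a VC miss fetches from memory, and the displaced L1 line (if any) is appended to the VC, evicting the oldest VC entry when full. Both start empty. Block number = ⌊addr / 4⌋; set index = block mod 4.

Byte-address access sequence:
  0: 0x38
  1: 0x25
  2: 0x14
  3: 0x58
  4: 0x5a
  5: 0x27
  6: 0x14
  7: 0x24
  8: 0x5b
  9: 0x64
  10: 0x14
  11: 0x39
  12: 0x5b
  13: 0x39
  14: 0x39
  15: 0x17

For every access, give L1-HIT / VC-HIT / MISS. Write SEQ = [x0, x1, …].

  [0] addr=0x38 blk=14 s=2: MISS | VC []
  [1] addr=0x25 blk=9 s=1: MISS | VC []
  [2] addr=0x14 blk=5 s=1: MISS | VC [9]
  [3] addr=0x58 blk=22 s=2: MISS | VC [9, 14]
  [4] addr=0x5a blk=22 s=2: L1-HIT | VC [9, 14]
  [5] addr=0x27 blk=9 s=1: VC-HIT | VC [5, 14]
  [6] addr=0x14 blk=5 s=1: VC-HIT | VC [9, 14]
  [7] addr=0x24 blk=9 s=1: VC-HIT | VC [5, 14]
  [8] addr=0x5b blk=22 s=2: L1-HIT | VC [5, 14]
  [9] addr=0x64 blk=25 s=1: MISS | VC [5, 14, 9]
  [10] addr=0x14 blk=5 s=1: VC-HIT | VC [25, 14, 9]
  [11] addr=0x39 blk=14 s=2: VC-HIT | VC [25, 22, 9]
  [12] addr=0x5b blk=22 s=2: VC-HIT | VC [25, 14, 9]
  [13] addr=0x39 blk=14 s=2: VC-HIT | VC [25, 22, 9]
  [14] addr=0x39 blk=14 s=2: L1-HIT | VC [25, 22, 9]
  [15] addr=0x17 blk=5 s=1: L1-HIT | VC [25, 22, 9]

SEQ = [MISS, MISS, MISS, MISS, L1-HIT, VC-HIT, VC-HIT, VC-HIT, L1-HIT, MISS, VC-HIT, VC-HIT, VC-HIT, VC-HIT, L1-HIT, L1-HIT]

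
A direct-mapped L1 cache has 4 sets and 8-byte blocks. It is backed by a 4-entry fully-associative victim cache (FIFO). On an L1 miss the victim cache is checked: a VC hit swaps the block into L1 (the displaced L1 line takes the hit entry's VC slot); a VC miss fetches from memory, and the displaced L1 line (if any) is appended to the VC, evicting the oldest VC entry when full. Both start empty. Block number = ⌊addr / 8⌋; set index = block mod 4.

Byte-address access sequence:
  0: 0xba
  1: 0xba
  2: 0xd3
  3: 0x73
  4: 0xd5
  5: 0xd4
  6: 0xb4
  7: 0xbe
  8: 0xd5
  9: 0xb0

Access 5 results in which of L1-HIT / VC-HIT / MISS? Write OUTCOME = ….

  [0] addr=0xba blk=23 s=3: MISS | VC []
  [1] addr=0xba blk=23 s=3: L1-HIT | VC []
  [2] addr=0xd3 blk=26 s=2: MISS | VC []
  [3] addr=0x73 blk=14 s=2: MISS | VC [26]
  [4] addr=0xd5 blk=26 s=2: VC-HIT | VC [14]
  [5] addr=0xd4 blk=26 s=2: L1-HIT | VC [14]
  [6] addr=0xb4 blk=22 s=2: MISS | VC [14, 26]
  [7] addr=0xbe blk=23 s=3: L1-HIT | VC [14, 26]
  [8] addr=0xd5 blk=26 s=2: VC-HIT | VC [14, 22]
  [9] addr=0xb0 blk=22 s=2: VC-HIT | VC [14, 26]

OUTCOME = L1-HIT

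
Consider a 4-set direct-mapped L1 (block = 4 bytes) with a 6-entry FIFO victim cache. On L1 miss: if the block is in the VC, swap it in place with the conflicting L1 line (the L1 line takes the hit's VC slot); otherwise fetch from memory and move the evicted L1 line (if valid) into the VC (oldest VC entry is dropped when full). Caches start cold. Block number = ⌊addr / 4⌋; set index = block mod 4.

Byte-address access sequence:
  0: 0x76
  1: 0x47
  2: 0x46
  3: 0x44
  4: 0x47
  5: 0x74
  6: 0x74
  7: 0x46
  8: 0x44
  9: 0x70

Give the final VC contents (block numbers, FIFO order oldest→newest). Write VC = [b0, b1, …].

  [0] addr=0x76 blk=29 s=1: MISS | VC []
  [1] addr=0x47 blk=17 s=1: MISS | VC [29]
  [2] addr=0x46 blk=17 s=1: L1-HIT | VC [29]
  [3] addr=0x44 blk=17 s=1: L1-HIT | VC [29]
  [4] addr=0x47 blk=17 s=1: L1-HIT | VC [29]
  [5] addr=0x74 blk=29 s=1: VC-HIT | VC [17]
  [6] addr=0x74 blk=29 s=1: L1-HIT | VC [17]
  [7] addr=0x46 blk=17 s=1: VC-HIT | VC [29]
  [8] addr=0x44 blk=17 s=1: L1-HIT | VC [29]
  [9] addr=0x70 blk=28 s=0: MISS | VC [29]

VC = [29]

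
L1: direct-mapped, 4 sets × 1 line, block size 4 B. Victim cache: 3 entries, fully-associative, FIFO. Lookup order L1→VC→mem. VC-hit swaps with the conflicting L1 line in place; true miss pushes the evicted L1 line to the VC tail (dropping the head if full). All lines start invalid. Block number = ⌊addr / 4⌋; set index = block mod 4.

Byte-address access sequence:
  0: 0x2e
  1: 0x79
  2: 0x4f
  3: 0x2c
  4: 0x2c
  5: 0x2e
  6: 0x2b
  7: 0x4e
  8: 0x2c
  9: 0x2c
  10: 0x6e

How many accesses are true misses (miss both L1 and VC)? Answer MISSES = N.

MISSES = 5

  [0] addr=0x2e blk=11 s=3: MISS | VC []
  [1] addr=0x79 blk=30 s=2: MISS | VC []
  [2] addr=0x4f blk=19 s=3: MISS | VC [11]
  [3] addr=0x2c blk=11 s=3: VC-HIT | VC [19]
  [4] addr=0x2c blk=11 s=3: L1-HIT | VC [19]
  [5] addr=0x2e blk=11 s=3: L1-HIT | VC [19]
  [6] addr=0x2b blk=10 s=2: MISS | VC [19, 30]
  [7] addr=0x4e blk=19 s=3: VC-HIT | VC [11, 30]
  [8] addr=0x2c blk=11 s=3: VC-HIT | VC [19, 30]
  [9] addr=0x2c blk=11 s=3: L1-HIT | VC [19, 30]
  [10] addr=0x6e blk=27 s=3: MISS | VC [19, 30, 11]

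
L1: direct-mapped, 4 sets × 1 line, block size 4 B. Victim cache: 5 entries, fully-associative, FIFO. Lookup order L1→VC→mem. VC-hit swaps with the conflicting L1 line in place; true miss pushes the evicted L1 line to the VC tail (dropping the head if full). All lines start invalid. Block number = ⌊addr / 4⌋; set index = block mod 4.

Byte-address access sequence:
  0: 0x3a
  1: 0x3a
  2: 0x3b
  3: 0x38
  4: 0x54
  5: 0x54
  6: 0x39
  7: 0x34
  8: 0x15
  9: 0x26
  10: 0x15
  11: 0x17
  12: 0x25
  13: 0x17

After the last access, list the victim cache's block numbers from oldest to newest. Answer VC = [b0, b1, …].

  [0] addr=0x3a blk=14 s=2: MISS | VC []
  [1] addr=0x3a blk=14 s=2: L1-HIT | VC []
  [2] addr=0x3b blk=14 s=2: L1-HIT | VC []
  [3] addr=0x38 blk=14 s=2: L1-HIT | VC []
  [4] addr=0x54 blk=21 s=1: MISS | VC []
  [5] addr=0x54 blk=21 s=1: L1-HIT | VC []
  [6] addr=0x39 blk=14 s=2: L1-HIT | VC []
  [7] addr=0x34 blk=13 s=1: MISS | VC [21]
  [8] addr=0x15 blk=5 s=1: MISS | VC [21, 13]
  [9] addr=0x26 blk=9 s=1: MISS | VC [21, 13, 5]
  [10] addr=0x15 blk=5 s=1: VC-HIT | VC [21, 13, 9]
  [11] addr=0x17 blk=5 s=1: L1-HIT | VC [21, 13, 9]
  [12] addr=0x25 blk=9 s=1: VC-HIT | VC [21, 13, 5]
  [13] addr=0x17 blk=5 s=1: VC-HIT | VC [21, 13, 9]

VC = [21, 13, 9]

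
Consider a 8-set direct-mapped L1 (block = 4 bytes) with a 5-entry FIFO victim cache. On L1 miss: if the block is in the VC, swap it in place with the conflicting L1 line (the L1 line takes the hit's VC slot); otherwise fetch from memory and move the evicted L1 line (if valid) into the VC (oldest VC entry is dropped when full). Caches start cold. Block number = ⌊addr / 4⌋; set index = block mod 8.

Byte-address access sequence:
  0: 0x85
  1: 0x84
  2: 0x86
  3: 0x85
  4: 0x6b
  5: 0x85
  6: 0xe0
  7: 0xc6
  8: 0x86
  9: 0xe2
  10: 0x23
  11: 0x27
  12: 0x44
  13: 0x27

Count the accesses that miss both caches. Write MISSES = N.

  [0] addr=0x85 blk=33 s=1: MISS | VC []
  [1] addr=0x84 blk=33 s=1: L1-HIT | VC []
  [2] addr=0x86 blk=33 s=1: L1-HIT | VC []
  [3] addr=0x85 blk=33 s=1: L1-HIT | VC []
  [4] addr=0x6b blk=26 s=2: MISS | VC []
  [5] addr=0x85 blk=33 s=1: L1-HIT | VC []
  [6] addr=0xe0 blk=56 s=0: MISS | VC []
  [7] addr=0xc6 blk=49 s=1: MISS | VC [33]
  [8] addr=0x86 blk=33 s=1: VC-HIT | VC [49]
  [9] addr=0xe2 blk=56 s=0: L1-HIT | VC [49]
  [10] addr=0x23 blk=8 s=0: MISS | VC [49, 56]
  [11] addr=0x27 blk=9 s=1: MISS | VC [49, 56, 33]
  [12] addr=0x44 blk=17 s=1: MISS | VC [49, 56, 33, 9]
  [13] addr=0x27 blk=9 s=1: VC-HIT | VC [49, 56, 33, 17]

MISSES = 7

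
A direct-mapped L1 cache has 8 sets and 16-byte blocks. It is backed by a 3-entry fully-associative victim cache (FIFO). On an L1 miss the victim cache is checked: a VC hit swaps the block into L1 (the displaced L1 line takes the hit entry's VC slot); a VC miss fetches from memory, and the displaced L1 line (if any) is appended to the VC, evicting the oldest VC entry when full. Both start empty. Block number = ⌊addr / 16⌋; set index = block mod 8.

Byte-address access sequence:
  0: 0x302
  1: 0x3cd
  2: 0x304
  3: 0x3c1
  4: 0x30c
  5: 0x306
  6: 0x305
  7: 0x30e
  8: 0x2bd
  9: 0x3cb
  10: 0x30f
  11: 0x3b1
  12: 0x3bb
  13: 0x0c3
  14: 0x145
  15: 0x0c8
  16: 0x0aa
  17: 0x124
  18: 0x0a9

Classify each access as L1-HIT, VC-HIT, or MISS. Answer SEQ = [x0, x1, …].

  [0] addr=0x302 blk=48 s=0: MISS | VC []
  [1] addr=0x3cd blk=60 s=4: MISS | VC []
  [2] addr=0x304 blk=48 s=0: L1-HIT | VC []
  [3] addr=0x3c1 blk=60 s=4: L1-HIT | VC []
  [4] addr=0x30c blk=48 s=0: L1-HIT | VC []
  [5] addr=0x306 blk=48 s=0: L1-HIT | VC []
  [6] addr=0x305 blk=48 s=0: L1-HIT | VC []
  [7] addr=0x30e blk=48 s=0: L1-HIT | VC []
  [8] addr=0x2bd blk=43 s=3: MISS | VC []
  [9] addr=0x3cb blk=60 s=4: L1-HIT | VC []
  [10] addr=0x30f blk=48 s=0: L1-HIT | VC []
  [11] addr=0x3b1 blk=59 s=3: MISS | VC [43]
  [12] addr=0x3bb blk=59 s=3: L1-HIT | VC [43]
  [13] addr=0xc3 blk=12 s=4: MISS | VC [43, 60]
  [14] addr=0x145 blk=20 s=4: MISS | VC [43, 60, 12]
  [15] addr=0xc8 blk=12 s=4: VC-HIT | VC [43, 60, 20]
  [16] addr=0xaa blk=10 s=2: MISS | VC [43, 60, 20]
  [17] addr=0x124 blk=18 s=2: MISS | VC [60, 20, 10]
  [18] addr=0xa9 blk=10 s=2: VC-HIT | VC [60, 20, 18]

SEQ = [MISS, MISS, L1-HIT, L1-HIT, L1-HIT, L1-HIT, L1-HIT, L1-HIT, MISS, L1-HIT, L1-HIT, MISS, L1-HIT, MISS, MISS, VC-HIT, MISS, MISS, VC-HIT]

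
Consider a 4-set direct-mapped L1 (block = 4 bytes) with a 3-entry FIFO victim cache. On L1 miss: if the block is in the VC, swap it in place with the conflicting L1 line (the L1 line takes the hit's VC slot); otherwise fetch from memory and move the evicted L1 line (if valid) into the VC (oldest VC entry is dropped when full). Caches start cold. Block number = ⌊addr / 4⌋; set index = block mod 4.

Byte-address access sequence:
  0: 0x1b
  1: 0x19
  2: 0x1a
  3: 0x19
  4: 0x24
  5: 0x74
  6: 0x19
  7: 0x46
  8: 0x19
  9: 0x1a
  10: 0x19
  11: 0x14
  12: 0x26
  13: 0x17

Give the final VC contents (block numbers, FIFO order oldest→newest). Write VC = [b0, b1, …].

VC = [9, 29, 17]

0: 0x1b (blk 6, set 2) → MISS  vc=[]
1: 0x19 (blk 6, set 2) → L1-HIT  vc=[]
2: 0x1a (blk 6, set 2) → L1-HIT  vc=[]
3: 0x19 (blk 6, set 2) → L1-HIT  vc=[]
4: 0x24 (blk 9, set 1) → MISS  vc=[]
5: 0x74 (blk 29, set 1) → MISS  vc=[9]
6: 0x19 (blk 6, set 2) → L1-HIT  vc=[9]
7: 0x46 (blk 17, set 1) → MISS  vc=[9, 29]
8: 0x19 (blk 6, set 2) → L1-HIT  vc=[9, 29]
9: 0x1a (blk 6, set 2) → L1-HIT  vc=[9, 29]
10: 0x19 (blk 6, set 2) → L1-HIT  vc=[9, 29]
11: 0x14 (blk 5, set 1) → MISS  vc=[9, 29, 17]
12: 0x26 (blk 9, set 1) → VC-HIT  vc=[5, 29, 17]
13: 0x17 (blk 5, set 1) → VC-HIT  vc=[9, 29, 17]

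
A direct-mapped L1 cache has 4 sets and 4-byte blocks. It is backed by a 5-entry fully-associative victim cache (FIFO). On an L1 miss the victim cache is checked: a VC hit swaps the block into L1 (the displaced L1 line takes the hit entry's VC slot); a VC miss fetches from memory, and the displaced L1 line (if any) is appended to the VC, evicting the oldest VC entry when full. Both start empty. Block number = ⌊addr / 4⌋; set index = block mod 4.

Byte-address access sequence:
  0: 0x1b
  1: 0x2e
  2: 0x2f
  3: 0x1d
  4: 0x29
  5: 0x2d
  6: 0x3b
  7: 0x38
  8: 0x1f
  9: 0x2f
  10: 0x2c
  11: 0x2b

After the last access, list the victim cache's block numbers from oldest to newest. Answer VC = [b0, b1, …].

  [0] addr=0x1b blk=6 s=2: MISS | VC []
  [1] addr=0x2e blk=11 s=3: MISS | VC []
  [2] addr=0x2f blk=11 s=3: L1-HIT | VC []
  [3] addr=0x1d blk=7 s=3: MISS | VC [11]
  [4] addr=0x29 blk=10 s=2: MISS | VC [11, 6]
  [5] addr=0x2d blk=11 s=3: VC-HIT | VC [7, 6]
  [6] addr=0x3b blk=14 s=2: MISS | VC [7, 6, 10]
  [7] addr=0x38 blk=14 s=2: L1-HIT | VC [7, 6, 10]
  [8] addr=0x1f blk=7 s=3: VC-HIT | VC [11, 6, 10]
  [9] addr=0x2f blk=11 s=3: VC-HIT | VC [7, 6, 10]
  [10] addr=0x2c blk=11 s=3: L1-HIT | VC [7, 6, 10]
  [11] addr=0x2b blk=10 s=2: VC-HIT | VC [7, 6, 14]

VC = [7, 6, 14]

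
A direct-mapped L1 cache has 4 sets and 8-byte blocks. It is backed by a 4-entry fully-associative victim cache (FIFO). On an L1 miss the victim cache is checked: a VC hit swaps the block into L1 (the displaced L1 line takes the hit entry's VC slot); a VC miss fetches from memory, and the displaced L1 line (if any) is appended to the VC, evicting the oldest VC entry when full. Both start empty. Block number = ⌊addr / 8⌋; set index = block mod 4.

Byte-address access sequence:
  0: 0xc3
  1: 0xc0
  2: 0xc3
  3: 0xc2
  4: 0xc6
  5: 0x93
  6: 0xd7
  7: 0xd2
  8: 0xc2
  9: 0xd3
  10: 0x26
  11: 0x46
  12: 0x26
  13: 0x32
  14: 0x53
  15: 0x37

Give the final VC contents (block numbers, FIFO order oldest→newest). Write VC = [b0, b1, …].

VC = [24, 8, 26, 10]

#0 0xc3→b24/s0 MISS; vc=[]
#1 0xc0→b24/s0 L1-HIT; vc=[]
#2 0xc3→b24/s0 L1-HIT; vc=[]
#3 0xc2→b24/s0 L1-HIT; vc=[]
#4 0xc6→b24/s0 L1-HIT; vc=[]
#5 0x93→b18/s2 MISS; vc=[]
#6 0xd7→b26/s2 MISS; vc=[18]
#7 0xd2→b26/s2 L1-HIT; vc=[18]
#8 0xc2→b24/s0 L1-HIT; vc=[18]
#9 0xd3→b26/s2 L1-HIT; vc=[18]
#10 0x26→b4/s0 MISS; vc=[18,24]
#11 0x46→b8/s0 MISS; vc=[18,24,4]
#12 0x26→b4/s0 VC-HIT; vc=[18,24,8]
#13 0x32→b6/s2 MISS; vc=[18,24,8,26]
#14 0x53→b10/s2 MISS; vc=[24,8,26,6]
#15 0x37→b6/s2 VC-HIT; vc=[24,8,26,10]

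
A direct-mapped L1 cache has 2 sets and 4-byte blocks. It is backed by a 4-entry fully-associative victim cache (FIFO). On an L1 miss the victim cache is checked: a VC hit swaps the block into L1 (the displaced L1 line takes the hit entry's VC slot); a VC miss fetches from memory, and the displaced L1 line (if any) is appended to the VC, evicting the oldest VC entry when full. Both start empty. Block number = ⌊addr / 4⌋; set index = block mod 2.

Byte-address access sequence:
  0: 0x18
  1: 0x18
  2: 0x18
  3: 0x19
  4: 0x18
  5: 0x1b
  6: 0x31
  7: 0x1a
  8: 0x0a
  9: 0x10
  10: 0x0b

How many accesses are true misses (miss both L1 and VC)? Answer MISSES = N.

MISSES = 4

#0 0x18→b6/s0 MISS; vc=[]
#1 0x18→b6/s0 L1-HIT; vc=[]
#2 0x18→b6/s0 L1-HIT; vc=[]
#3 0x19→b6/s0 L1-HIT; vc=[]
#4 0x18→b6/s0 L1-HIT; vc=[]
#5 0x1b→b6/s0 L1-HIT; vc=[]
#6 0x31→b12/s0 MISS; vc=[6]
#7 0x1a→b6/s0 VC-HIT; vc=[12]
#8 0xa→b2/s0 MISS; vc=[12,6]
#9 0x10→b4/s0 MISS; vc=[12,6,2]
#10 0xb→b2/s0 VC-HIT; vc=[12,6,4]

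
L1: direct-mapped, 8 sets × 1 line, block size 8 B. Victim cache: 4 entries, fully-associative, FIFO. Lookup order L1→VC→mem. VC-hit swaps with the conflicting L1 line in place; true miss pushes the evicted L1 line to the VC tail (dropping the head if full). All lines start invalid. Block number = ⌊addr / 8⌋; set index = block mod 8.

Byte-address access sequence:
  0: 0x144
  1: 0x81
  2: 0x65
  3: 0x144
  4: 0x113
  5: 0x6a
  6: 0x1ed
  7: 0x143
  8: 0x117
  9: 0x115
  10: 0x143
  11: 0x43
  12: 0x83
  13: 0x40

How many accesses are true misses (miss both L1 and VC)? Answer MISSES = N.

MISSES = 7

0: 0x144 (blk 40, set 0) → MISS  vc=[]
1: 0x81 (blk 16, set 0) → MISS  vc=[40]
2: 0x65 (blk 12, set 4) → MISS  vc=[40]
3: 0x144 (blk 40, set 0) → VC-HIT  vc=[16]
4: 0x113 (blk 34, set 2) → MISS  vc=[16]
5: 0x6a (blk 13, set 5) → MISS  vc=[16]
6: 0x1ed (blk 61, set 5) → MISS  vc=[16, 13]
7: 0x143 (blk 40, set 0) → L1-HIT  vc=[16, 13]
8: 0x117 (blk 34, set 2) → L1-HIT  vc=[16, 13]
9: 0x115 (blk 34, set 2) → L1-HIT  vc=[16, 13]
10: 0x143 (blk 40, set 0) → L1-HIT  vc=[16, 13]
11: 0x43 (blk 8, set 0) → MISS  vc=[16, 13, 40]
12: 0x83 (blk 16, set 0) → VC-HIT  vc=[8, 13, 40]
13: 0x40 (blk 8, set 0) → VC-HIT  vc=[16, 13, 40]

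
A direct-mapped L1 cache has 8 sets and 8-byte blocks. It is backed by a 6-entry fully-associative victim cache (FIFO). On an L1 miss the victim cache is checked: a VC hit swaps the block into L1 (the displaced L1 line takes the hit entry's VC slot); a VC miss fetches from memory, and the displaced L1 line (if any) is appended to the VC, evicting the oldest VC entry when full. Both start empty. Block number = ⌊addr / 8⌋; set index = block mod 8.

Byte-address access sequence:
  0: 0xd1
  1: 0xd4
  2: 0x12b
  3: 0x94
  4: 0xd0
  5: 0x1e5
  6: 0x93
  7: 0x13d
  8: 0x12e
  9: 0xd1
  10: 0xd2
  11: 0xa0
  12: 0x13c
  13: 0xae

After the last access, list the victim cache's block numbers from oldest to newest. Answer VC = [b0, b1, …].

VC = [18, 60, 37]

0: 0xd1 (blk 26, set 2) → MISS  vc=[]
1: 0xd4 (blk 26, set 2) → L1-HIT  vc=[]
2: 0x12b (blk 37, set 5) → MISS  vc=[]
3: 0x94 (blk 18, set 2) → MISS  vc=[26]
4: 0xd0 (blk 26, set 2) → VC-HIT  vc=[18]
5: 0x1e5 (blk 60, set 4) → MISS  vc=[18]
6: 0x93 (blk 18, set 2) → VC-HIT  vc=[26]
7: 0x13d (blk 39, set 7) → MISS  vc=[26]
8: 0x12e (blk 37, set 5) → L1-HIT  vc=[26]
9: 0xd1 (blk 26, set 2) → VC-HIT  vc=[18]
10: 0xd2 (blk 26, set 2) → L1-HIT  vc=[18]
11: 0xa0 (blk 20, set 4) → MISS  vc=[18, 60]
12: 0x13c (blk 39, set 7) → L1-HIT  vc=[18, 60]
13: 0xae (blk 21, set 5) → MISS  vc=[18, 60, 37]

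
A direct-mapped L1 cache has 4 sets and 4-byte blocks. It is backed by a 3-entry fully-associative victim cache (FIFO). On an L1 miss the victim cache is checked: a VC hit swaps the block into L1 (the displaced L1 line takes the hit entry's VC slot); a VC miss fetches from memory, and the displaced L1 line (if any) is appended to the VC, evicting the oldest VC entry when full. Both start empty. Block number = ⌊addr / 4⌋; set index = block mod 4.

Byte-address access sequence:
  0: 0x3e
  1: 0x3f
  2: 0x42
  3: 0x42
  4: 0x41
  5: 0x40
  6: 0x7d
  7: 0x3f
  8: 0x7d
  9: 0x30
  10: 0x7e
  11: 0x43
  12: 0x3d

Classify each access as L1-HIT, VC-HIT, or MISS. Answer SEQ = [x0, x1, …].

SEQ = [MISS, L1-HIT, MISS, L1-HIT, L1-HIT, L1-HIT, MISS, VC-HIT, VC-HIT, MISS, L1-HIT, VC-HIT, VC-HIT]

#0 0x3e→b15/s3 MISS; vc=[]
#1 0x3f→b15/s3 L1-HIT; vc=[]
#2 0x42→b16/s0 MISS; vc=[]
#3 0x42→b16/s0 L1-HIT; vc=[]
#4 0x41→b16/s0 L1-HIT; vc=[]
#5 0x40→b16/s0 L1-HIT; vc=[]
#6 0x7d→b31/s3 MISS; vc=[15]
#7 0x3f→b15/s3 VC-HIT; vc=[31]
#8 0x7d→b31/s3 VC-HIT; vc=[15]
#9 0x30→b12/s0 MISS; vc=[15,16]
#10 0x7e→b31/s3 L1-HIT; vc=[15,16]
#11 0x43→b16/s0 VC-HIT; vc=[15,12]
#12 0x3d→b15/s3 VC-HIT; vc=[31,12]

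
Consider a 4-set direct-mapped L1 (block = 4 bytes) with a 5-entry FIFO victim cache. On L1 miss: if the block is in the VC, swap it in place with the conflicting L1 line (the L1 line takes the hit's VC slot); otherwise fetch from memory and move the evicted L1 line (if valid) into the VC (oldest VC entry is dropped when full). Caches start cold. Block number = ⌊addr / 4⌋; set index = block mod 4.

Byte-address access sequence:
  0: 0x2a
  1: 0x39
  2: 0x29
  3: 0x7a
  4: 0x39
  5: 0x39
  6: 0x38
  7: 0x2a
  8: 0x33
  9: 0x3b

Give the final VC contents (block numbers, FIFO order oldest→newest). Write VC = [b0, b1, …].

VC = [30, 10]

#0 0x2a→b10/s2 MISS; vc=[]
#1 0x39→b14/s2 MISS; vc=[10]
#2 0x29→b10/s2 VC-HIT; vc=[14]
#3 0x7a→b30/s2 MISS; vc=[14,10]
#4 0x39→b14/s2 VC-HIT; vc=[30,10]
#5 0x39→b14/s2 L1-HIT; vc=[30,10]
#6 0x38→b14/s2 L1-HIT; vc=[30,10]
#7 0x2a→b10/s2 VC-HIT; vc=[30,14]
#8 0x33→b12/s0 MISS; vc=[30,14]
#9 0x3b→b14/s2 VC-HIT; vc=[30,10]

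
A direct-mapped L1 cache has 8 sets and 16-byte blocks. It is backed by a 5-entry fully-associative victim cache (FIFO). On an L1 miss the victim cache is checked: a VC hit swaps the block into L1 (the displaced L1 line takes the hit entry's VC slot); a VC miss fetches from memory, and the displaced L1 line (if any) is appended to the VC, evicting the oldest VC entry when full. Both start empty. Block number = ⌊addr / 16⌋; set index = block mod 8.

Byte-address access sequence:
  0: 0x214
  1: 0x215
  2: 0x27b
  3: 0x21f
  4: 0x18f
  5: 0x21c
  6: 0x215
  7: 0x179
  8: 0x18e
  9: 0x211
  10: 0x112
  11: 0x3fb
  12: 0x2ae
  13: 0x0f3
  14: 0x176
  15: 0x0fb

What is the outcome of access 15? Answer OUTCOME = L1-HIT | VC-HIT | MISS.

#0 0x214→b33/s1 MISS; vc=[]
#1 0x215→b33/s1 L1-HIT; vc=[]
#2 0x27b→b39/s7 MISS; vc=[]
#3 0x21f→b33/s1 L1-HIT; vc=[]
#4 0x18f→b24/s0 MISS; vc=[]
#5 0x21c→b33/s1 L1-HIT; vc=[]
#6 0x215→b33/s1 L1-HIT; vc=[]
#7 0x179→b23/s7 MISS; vc=[39]
#8 0x18e→b24/s0 L1-HIT; vc=[39]
#9 0x211→b33/s1 L1-HIT; vc=[39]
#10 0x112→b17/s1 MISS; vc=[39,33]
#11 0x3fb→b63/s7 MISS; vc=[39,33,23]
#12 0x2ae→b42/s2 MISS; vc=[39,33,23]
#13 0xf3→b15/s7 MISS; vc=[39,33,23,63]
#14 0x176→b23/s7 VC-HIT; vc=[39,33,15,63]
#15 0xfb→b15/s7 VC-HIT; vc=[39,33,23,63]

OUTCOME = VC-HIT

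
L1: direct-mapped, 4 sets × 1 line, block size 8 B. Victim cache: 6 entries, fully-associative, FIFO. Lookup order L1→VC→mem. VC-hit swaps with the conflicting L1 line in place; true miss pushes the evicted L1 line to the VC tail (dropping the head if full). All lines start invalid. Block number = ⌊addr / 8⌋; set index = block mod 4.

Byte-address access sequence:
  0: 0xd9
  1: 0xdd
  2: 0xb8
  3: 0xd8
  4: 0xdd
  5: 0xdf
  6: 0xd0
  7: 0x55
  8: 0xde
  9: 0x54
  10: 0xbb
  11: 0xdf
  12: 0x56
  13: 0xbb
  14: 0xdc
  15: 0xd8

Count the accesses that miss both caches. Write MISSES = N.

MISSES = 4

#0 0xd9→b27/s3 MISS; vc=[]
#1 0xdd→b27/s3 L1-HIT; vc=[]
#2 0xb8→b23/s3 MISS; vc=[27]
#3 0xd8→b27/s3 VC-HIT; vc=[23]
#4 0xdd→b27/s3 L1-HIT; vc=[23]
#5 0xdf→b27/s3 L1-HIT; vc=[23]
#6 0xd0→b26/s2 MISS; vc=[23]
#7 0x55→b10/s2 MISS; vc=[23,26]
#8 0xde→b27/s3 L1-HIT; vc=[23,26]
#9 0x54→b10/s2 L1-HIT; vc=[23,26]
#10 0xbb→b23/s3 VC-HIT; vc=[27,26]
#11 0xdf→b27/s3 VC-HIT; vc=[23,26]
#12 0x56→b10/s2 L1-HIT; vc=[23,26]
#13 0xbb→b23/s3 VC-HIT; vc=[27,26]
#14 0xdc→b27/s3 VC-HIT; vc=[23,26]
#15 0xd8→b27/s3 L1-HIT; vc=[23,26]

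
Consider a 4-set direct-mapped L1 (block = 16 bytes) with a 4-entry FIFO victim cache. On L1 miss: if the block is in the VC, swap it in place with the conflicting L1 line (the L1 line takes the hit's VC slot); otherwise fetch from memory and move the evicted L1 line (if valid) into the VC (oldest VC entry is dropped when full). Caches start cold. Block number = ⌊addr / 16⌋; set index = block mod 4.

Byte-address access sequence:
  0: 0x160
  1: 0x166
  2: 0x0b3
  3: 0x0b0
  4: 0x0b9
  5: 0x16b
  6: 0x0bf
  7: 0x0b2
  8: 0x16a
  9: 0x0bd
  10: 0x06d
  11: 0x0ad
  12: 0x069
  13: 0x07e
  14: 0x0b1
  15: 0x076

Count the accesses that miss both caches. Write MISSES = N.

MISSES = 5

  [0] addr=0x160 blk=22 s=2: MISS | VC []
  [1] addr=0x166 blk=22 s=2: L1-HIT | VC []
  [2] addr=0xb3 blk=11 s=3: MISS | VC []
  [3] addr=0xb0 blk=11 s=3: L1-HIT | VC []
  [4] addr=0xb9 blk=11 s=3: L1-HIT | VC []
  [5] addr=0x16b blk=22 s=2: L1-HIT | VC []
  [6] addr=0xbf blk=11 s=3: L1-HIT | VC []
  [7] addr=0xb2 blk=11 s=3: L1-HIT | VC []
  [8] addr=0x16a blk=22 s=2: L1-HIT | VC []
  [9] addr=0xbd blk=11 s=3: L1-HIT | VC []
  [10] addr=0x6d blk=6 s=2: MISS | VC [22]
  [11] addr=0xad blk=10 s=2: MISS | VC [22, 6]
  [12] addr=0x69 blk=6 s=2: VC-HIT | VC [22, 10]
  [13] addr=0x7e blk=7 s=3: MISS | VC [22, 10, 11]
  [14] addr=0xb1 blk=11 s=3: VC-HIT | VC [22, 10, 7]
  [15] addr=0x76 blk=7 s=3: VC-HIT | VC [22, 10, 11]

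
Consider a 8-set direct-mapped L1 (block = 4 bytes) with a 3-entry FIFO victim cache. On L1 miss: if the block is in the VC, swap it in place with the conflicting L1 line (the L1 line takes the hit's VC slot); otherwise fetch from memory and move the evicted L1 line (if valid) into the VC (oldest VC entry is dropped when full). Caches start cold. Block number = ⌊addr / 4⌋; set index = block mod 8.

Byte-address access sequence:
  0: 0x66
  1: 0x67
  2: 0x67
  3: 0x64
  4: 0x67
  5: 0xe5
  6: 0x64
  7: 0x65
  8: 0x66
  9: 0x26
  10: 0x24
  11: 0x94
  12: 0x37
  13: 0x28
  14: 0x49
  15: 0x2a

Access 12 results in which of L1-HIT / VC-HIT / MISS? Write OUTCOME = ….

0: 0x66 (blk 25, set 1) → MISS  vc=[]
1: 0x67 (blk 25, set 1) → L1-HIT  vc=[]
2: 0x67 (blk 25, set 1) → L1-HIT  vc=[]
3: 0x64 (blk 25, set 1) → L1-HIT  vc=[]
4: 0x67 (blk 25, set 1) → L1-HIT  vc=[]
5: 0xe5 (blk 57, set 1) → MISS  vc=[25]
6: 0x64 (blk 25, set 1) → VC-HIT  vc=[57]
7: 0x65 (blk 25, set 1) → L1-HIT  vc=[57]
8: 0x66 (blk 25, set 1) → L1-HIT  vc=[57]
9: 0x26 (blk 9, set 1) → MISS  vc=[57, 25]
10: 0x24 (blk 9, set 1) → L1-HIT  vc=[57, 25]
11: 0x94 (blk 37, set 5) → MISS  vc=[57, 25]
12: 0x37 (blk 13, set 5) → MISS  vc=[57, 25, 37]
13: 0x28 (blk 10, set 2) → MISS  vc=[57, 25, 37]
14: 0x49 (blk 18, set 2) → MISS  vc=[25, 37, 10]
15: 0x2a (blk 10, set 2) → VC-HIT  vc=[25, 37, 18]

OUTCOME = MISS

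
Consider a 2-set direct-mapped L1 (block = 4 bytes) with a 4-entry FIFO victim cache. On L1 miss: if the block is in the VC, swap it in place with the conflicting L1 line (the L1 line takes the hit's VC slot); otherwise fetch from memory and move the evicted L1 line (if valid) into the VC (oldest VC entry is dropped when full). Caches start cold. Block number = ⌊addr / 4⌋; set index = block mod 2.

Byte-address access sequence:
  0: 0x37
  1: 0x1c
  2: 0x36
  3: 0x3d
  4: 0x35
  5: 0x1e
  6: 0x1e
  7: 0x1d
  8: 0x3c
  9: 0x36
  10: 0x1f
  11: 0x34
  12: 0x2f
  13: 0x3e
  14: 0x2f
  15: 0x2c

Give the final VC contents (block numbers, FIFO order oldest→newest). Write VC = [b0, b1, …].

VC = [15, 7, 13]

#0 0x37→b13/s1 MISS; vc=[]
#1 0x1c→b7/s1 MISS; vc=[13]
#2 0x36→b13/s1 VC-HIT; vc=[7]
#3 0x3d→b15/s1 MISS; vc=[7,13]
#4 0x35→b13/s1 VC-HIT; vc=[7,15]
#5 0x1e→b7/s1 VC-HIT; vc=[13,15]
#6 0x1e→b7/s1 L1-HIT; vc=[13,15]
#7 0x1d→b7/s1 L1-HIT; vc=[13,15]
#8 0x3c→b15/s1 VC-HIT; vc=[13,7]
#9 0x36→b13/s1 VC-HIT; vc=[15,7]
#10 0x1f→b7/s1 VC-HIT; vc=[15,13]
#11 0x34→b13/s1 VC-HIT; vc=[15,7]
#12 0x2f→b11/s1 MISS; vc=[15,7,13]
#13 0x3e→b15/s1 VC-HIT; vc=[11,7,13]
#14 0x2f→b11/s1 VC-HIT; vc=[15,7,13]
#15 0x2c→b11/s1 L1-HIT; vc=[15,7,13]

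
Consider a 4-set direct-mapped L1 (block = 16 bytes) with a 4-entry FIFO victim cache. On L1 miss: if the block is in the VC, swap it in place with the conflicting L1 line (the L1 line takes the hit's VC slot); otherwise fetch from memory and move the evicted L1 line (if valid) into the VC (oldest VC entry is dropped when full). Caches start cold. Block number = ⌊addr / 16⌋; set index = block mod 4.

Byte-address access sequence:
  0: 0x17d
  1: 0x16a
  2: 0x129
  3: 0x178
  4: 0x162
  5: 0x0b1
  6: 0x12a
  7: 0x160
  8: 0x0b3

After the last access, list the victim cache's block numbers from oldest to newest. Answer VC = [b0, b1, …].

VC = [18, 23]

0: 0x17d (blk 23, set 3) → MISS  vc=[]
1: 0x16a (blk 22, set 2) → MISS  vc=[]
2: 0x129 (blk 18, set 2) → MISS  vc=[22]
3: 0x178 (blk 23, set 3) → L1-HIT  vc=[22]
4: 0x162 (blk 22, set 2) → VC-HIT  vc=[18]
5: 0xb1 (blk 11, set 3) → MISS  vc=[18, 23]
6: 0x12a (blk 18, set 2) → VC-HIT  vc=[22, 23]
7: 0x160 (blk 22, set 2) → VC-HIT  vc=[18, 23]
8: 0xb3 (blk 11, set 3) → L1-HIT  vc=[18, 23]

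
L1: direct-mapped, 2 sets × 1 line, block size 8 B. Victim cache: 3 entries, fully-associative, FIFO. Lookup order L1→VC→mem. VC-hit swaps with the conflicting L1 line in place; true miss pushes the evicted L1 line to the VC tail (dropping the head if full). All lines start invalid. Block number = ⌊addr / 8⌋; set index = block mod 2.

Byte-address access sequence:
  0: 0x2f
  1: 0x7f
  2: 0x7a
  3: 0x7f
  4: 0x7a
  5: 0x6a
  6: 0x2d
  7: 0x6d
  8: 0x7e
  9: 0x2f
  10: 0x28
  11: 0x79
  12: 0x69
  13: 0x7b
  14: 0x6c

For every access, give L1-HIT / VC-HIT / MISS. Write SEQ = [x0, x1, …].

SEQ = [MISS, MISS, L1-HIT, L1-HIT, L1-HIT, MISS, VC-HIT, VC-HIT, VC-HIT, VC-HIT, L1-HIT, VC-HIT, VC-HIT, VC-HIT, VC-HIT]

#0 0x2f→b5/s1 MISS; vc=[]
#1 0x7f→b15/s1 MISS; vc=[5]
#2 0x7a→b15/s1 L1-HIT; vc=[5]
#3 0x7f→b15/s1 L1-HIT; vc=[5]
#4 0x7a→b15/s1 L1-HIT; vc=[5]
#5 0x6a→b13/s1 MISS; vc=[5,15]
#6 0x2d→b5/s1 VC-HIT; vc=[13,15]
#7 0x6d→b13/s1 VC-HIT; vc=[5,15]
#8 0x7e→b15/s1 VC-HIT; vc=[5,13]
#9 0x2f→b5/s1 VC-HIT; vc=[15,13]
#10 0x28→b5/s1 L1-HIT; vc=[15,13]
#11 0x79→b15/s1 VC-HIT; vc=[5,13]
#12 0x69→b13/s1 VC-HIT; vc=[5,15]
#13 0x7b→b15/s1 VC-HIT; vc=[5,13]
#14 0x6c→b13/s1 VC-HIT; vc=[5,15]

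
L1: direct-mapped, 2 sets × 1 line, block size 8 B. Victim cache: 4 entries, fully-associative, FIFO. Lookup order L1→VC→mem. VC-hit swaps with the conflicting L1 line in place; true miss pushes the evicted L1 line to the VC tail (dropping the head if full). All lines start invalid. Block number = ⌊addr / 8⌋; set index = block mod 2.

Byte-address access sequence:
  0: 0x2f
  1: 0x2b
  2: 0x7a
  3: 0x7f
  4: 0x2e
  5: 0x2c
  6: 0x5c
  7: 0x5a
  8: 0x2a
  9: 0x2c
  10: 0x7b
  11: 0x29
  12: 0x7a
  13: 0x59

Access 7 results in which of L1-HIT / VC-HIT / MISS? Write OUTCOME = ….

OUTCOME = L1-HIT

0: 0x2f (blk 5, set 1) → MISS  vc=[]
1: 0x2b (blk 5, set 1) → L1-HIT  vc=[]
2: 0x7a (blk 15, set 1) → MISS  vc=[5]
3: 0x7f (blk 15, set 1) → L1-HIT  vc=[5]
4: 0x2e (blk 5, set 1) → VC-HIT  vc=[15]
5: 0x2c (blk 5, set 1) → L1-HIT  vc=[15]
6: 0x5c (blk 11, set 1) → MISS  vc=[15, 5]
7: 0x5a (blk 11, set 1) → L1-HIT  vc=[15, 5]
8: 0x2a (blk 5, set 1) → VC-HIT  vc=[15, 11]
9: 0x2c (blk 5, set 1) → L1-HIT  vc=[15, 11]
10: 0x7b (blk 15, set 1) → VC-HIT  vc=[5, 11]
11: 0x29 (blk 5, set 1) → VC-HIT  vc=[15, 11]
12: 0x7a (blk 15, set 1) → VC-HIT  vc=[5, 11]
13: 0x59 (blk 11, set 1) → VC-HIT  vc=[5, 15]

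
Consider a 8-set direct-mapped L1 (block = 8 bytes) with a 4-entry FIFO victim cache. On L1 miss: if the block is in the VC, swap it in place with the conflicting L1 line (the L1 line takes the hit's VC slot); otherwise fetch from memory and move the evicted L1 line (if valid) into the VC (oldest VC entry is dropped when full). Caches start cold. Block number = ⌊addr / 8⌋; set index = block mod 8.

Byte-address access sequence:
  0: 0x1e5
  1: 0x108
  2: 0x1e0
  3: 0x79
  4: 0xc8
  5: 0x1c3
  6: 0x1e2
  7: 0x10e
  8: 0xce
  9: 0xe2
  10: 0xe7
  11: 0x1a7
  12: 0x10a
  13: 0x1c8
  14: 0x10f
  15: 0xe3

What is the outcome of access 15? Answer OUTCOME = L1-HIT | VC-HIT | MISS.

OUTCOME = VC-HIT

  [0] addr=0x1e5 blk=60 s=4: MISS | VC []
  [1] addr=0x108 blk=33 s=1: MISS | VC []
  [2] addr=0x1e0 blk=60 s=4: L1-HIT | VC []
  [3] addr=0x79 blk=15 s=7: MISS | VC []
  [4] addr=0xc8 blk=25 s=1: MISS | VC [33]
  [5] addr=0x1c3 blk=56 s=0: MISS | VC [33]
  [6] addr=0x1e2 blk=60 s=4: L1-HIT | VC [33]
  [7] addr=0x10e blk=33 s=1: VC-HIT | VC [25]
  [8] addr=0xce blk=25 s=1: VC-HIT | VC [33]
  [9] addr=0xe2 blk=28 s=4: MISS | VC [33, 60]
  [10] addr=0xe7 blk=28 s=4: L1-HIT | VC [33, 60]
  [11] addr=0x1a7 blk=52 s=4: MISS | VC [33, 60, 28]
  [12] addr=0x10a blk=33 s=1: VC-HIT | VC [25, 60, 28]
  [13] addr=0x1c8 blk=57 s=1: MISS | VC [25, 60, 28, 33]
  [14] addr=0x10f blk=33 s=1: VC-HIT | VC [25, 60, 28, 57]
  [15] addr=0xe3 blk=28 s=4: VC-HIT | VC [25, 60, 52, 57]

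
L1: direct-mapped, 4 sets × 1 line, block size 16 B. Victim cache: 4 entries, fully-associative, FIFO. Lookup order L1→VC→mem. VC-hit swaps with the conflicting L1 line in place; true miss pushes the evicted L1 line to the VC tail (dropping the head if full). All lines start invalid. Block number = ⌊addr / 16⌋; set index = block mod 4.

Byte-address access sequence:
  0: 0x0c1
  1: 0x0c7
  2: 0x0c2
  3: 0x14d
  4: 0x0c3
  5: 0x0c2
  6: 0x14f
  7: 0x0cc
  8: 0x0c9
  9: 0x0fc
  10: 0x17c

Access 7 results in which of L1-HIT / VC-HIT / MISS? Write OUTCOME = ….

OUTCOME = VC-HIT

0: 0xc1 (blk 12, set 0) → MISS  vc=[]
1: 0xc7 (blk 12, set 0) → L1-HIT  vc=[]
2: 0xc2 (blk 12, set 0) → L1-HIT  vc=[]
3: 0x14d (blk 20, set 0) → MISS  vc=[12]
4: 0xc3 (blk 12, set 0) → VC-HIT  vc=[20]
5: 0xc2 (blk 12, set 0) → L1-HIT  vc=[20]
6: 0x14f (blk 20, set 0) → VC-HIT  vc=[12]
7: 0xcc (blk 12, set 0) → VC-HIT  vc=[20]
8: 0xc9 (blk 12, set 0) → L1-HIT  vc=[20]
9: 0xfc (blk 15, set 3) → MISS  vc=[20]
10: 0x17c (blk 23, set 3) → MISS  vc=[20, 15]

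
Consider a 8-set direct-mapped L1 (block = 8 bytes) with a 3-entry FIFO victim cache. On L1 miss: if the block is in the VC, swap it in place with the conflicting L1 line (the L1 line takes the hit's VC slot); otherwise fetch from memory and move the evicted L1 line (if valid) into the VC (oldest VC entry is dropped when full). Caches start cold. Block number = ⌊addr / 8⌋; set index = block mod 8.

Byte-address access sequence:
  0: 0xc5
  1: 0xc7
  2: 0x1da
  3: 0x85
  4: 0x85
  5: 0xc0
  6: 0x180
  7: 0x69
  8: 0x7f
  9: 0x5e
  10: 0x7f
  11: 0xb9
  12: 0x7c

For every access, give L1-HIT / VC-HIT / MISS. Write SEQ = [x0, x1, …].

SEQ = [MISS, L1-HIT, MISS, MISS, L1-HIT, VC-HIT, MISS, MISS, MISS, MISS, L1-HIT, MISS, VC-HIT]

  [0] addr=0xc5 blk=24 s=0: MISS | VC []
  [1] addr=0xc7 blk=24 s=0: L1-HIT | VC []
  [2] addr=0x1da blk=59 s=3: MISS | VC []
  [3] addr=0x85 blk=16 s=0: MISS | VC [24]
  [4] addr=0x85 blk=16 s=0: L1-HIT | VC [24]
  [5] addr=0xc0 blk=24 s=0: VC-HIT | VC [16]
  [6] addr=0x180 blk=48 s=0: MISS | VC [16, 24]
  [7] addr=0x69 blk=13 s=5: MISS | VC [16, 24]
  [8] addr=0x7f blk=15 s=7: MISS | VC [16, 24]
  [9] addr=0x5e blk=11 s=3: MISS | VC [16, 24, 59]
  [10] addr=0x7f blk=15 s=7: L1-HIT | VC [16, 24, 59]
  [11] addr=0xb9 blk=23 s=7: MISS | VC [24, 59, 15]
  [12] addr=0x7c blk=15 s=7: VC-HIT | VC [24, 59, 23]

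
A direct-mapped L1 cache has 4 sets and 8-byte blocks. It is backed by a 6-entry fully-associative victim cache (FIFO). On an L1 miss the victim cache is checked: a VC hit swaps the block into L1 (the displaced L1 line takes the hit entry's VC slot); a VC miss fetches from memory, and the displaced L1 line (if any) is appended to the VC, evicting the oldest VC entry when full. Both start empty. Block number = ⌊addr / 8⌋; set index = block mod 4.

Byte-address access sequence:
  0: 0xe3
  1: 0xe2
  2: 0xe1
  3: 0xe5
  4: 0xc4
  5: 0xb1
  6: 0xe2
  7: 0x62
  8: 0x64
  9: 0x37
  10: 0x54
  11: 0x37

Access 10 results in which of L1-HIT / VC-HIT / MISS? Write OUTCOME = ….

OUTCOME = MISS

  [0] addr=0xe3 blk=28 s=0: MISS | VC []
  [1] addr=0xe2 blk=28 s=0: L1-HIT | VC []
  [2] addr=0xe1 blk=28 s=0: L1-HIT | VC []
  [3] addr=0xe5 blk=28 s=0: L1-HIT | VC []
  [4] addr=0xc4 blk=24 s=0: MISS | VC [28]
  [5] addr=0xb1 blk=22 s=2: MISS | VC [28]
  [6] addr=0xe2 blk=28 s=0: VC-HIT | VC [24]
  [7] addr=0x62 blk=12 s=0: MISS | VC [24, 28]
  [8] addr=0x64 blk=12 s=0: L1-HIT | VC [24, 28]
  [9] addr=0x37 blk=6 s=2: MISS | VC [24, 28, 22]
  [10] addr=0x54 blk=10 s=2: MISS | VC [24, 28, 22, 6]
  [11] addr=0x37 blk=6 s=2: VC-HIT | VC [24, 28, 22, 10]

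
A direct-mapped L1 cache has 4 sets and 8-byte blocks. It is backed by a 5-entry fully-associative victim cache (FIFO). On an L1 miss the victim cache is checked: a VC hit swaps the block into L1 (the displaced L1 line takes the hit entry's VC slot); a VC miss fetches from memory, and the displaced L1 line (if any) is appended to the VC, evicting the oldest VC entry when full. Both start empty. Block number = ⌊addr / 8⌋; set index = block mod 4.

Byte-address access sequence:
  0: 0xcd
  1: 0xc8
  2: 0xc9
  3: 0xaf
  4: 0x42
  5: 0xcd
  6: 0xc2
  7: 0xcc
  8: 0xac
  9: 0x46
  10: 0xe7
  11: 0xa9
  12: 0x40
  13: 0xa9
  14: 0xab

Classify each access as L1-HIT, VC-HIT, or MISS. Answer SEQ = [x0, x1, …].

#0 0xcd→b25/s1 MISS; vc=[]
#1 0xc8→b25/s1 L1-HIT; vc=[]
#2 0xc9→b25/s1 L1-HIT; vc=[]
#3 0xaf→b21/s1 MISS; vc=[25]
#4 0x42→b8/s0 MISS; vc=[25]
#5 0xcd→b25/s1 VC-HIT; vc=[21]
#6 0xc2→b24/s0 MISS; vc=[21,8]
#7 0xcc→b25/s1 L1-HIT; vc=[21,8]
#8 0xac→b21/s1 VC-HIT; vc=[25,8]
#9 0x46→b8/s0 VC-HIT; vc=[25,24]
#10 0xe7→b28/s0 MISS; vc=[25,24,8]
#11 0xa9→b21/s1 L1-HIT; vc=[25,24,8]
#12 0x40→b8/s0 VC-HIT; vc=[25,24,28]
#13 0xa9→b21/s1 L1-HIT; vc=[25,24,28]
#14 0xab→b21/s1 L1-HIT; vc=[25,24,28]

SEQ = [MISS, L1-HIT, L1-HIT, MISS, MISS, VC-HIT, MISS, L1-HIT, VC-HIT, VC-HIT, MISS, L1-HIT, VC-HIT, L1-HIT, L1-HIT]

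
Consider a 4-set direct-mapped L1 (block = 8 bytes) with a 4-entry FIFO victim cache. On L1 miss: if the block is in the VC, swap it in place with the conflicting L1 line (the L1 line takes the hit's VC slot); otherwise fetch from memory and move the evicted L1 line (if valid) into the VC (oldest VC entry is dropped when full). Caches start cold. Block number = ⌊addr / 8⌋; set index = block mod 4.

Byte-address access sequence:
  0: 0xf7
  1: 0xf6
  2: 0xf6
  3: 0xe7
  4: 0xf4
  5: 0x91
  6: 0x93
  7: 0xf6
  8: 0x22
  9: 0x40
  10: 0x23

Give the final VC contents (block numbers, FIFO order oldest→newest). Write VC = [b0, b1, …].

VC = [18, 28, 8]

  [0] addr=0xf7 blk=30 s=2: MISS | VC []
  [1] addr=0xf6 blk=30 s=2: L1-HIT | VC []
  [2] addr=0xf6 blk=30 s=2: L1-HIT | VC []
  [3] addr=0xe7 blk=28 s=0: MISS | VC []
  [4] addr=0xf4 blk=30 s=2: L1-HIT | VC []
  [5] addr=0x91 blk=18 s=2: MISS | VC [30]
  [6] addr=0x93 blk=18 s=2: L1-HIT | VC [30]
  [7] addr=0xf6 blk=30 s=2: VC-HIT | VC [18]
  [8] addr=0x22 blk=4 s=0: MISS | VC [18, 28]
  [9] addr=0x40 blk=8 s=0: MISS | VC [18, 28, 4]
  [10] addr=0x23 blk=4 s=0: VC-HIT | VC [18, 28, 8]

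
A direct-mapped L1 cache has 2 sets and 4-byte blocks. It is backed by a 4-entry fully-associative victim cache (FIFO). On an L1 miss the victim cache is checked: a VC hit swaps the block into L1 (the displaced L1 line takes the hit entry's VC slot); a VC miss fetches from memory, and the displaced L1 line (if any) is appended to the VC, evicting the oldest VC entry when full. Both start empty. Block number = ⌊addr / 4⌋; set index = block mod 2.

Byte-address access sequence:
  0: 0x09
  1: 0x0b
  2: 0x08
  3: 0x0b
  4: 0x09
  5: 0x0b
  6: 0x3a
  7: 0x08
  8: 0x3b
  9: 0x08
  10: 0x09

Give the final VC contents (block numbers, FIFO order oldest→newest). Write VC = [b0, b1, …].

VC = [14]

#0 0x9→b2/s0 MISS; vc=[]
#1 0xb→b2/s0 L1-HIT; vc=[]
#2 0x8→b2/s0 L1-HIT; vc=[]
#3 0xb→b2/s0 L1-HIT; vc=[]
#4 0x9→b2/s0 L1-HIT; vc=[]
#5 0xb→b2/s0 L1-HIT; vc=[]
#6 0x3a→b14/s0 MISS; vc=[2]
#7 0x8→b2/s0 VC-HIT; vc=[14]
#8 0x3b→b14/s0 VC-HIT; vc=[2]
#9 0x8→b2/s0 VC-HIT; vc=[14]
#10 0x9→b2/s0 L1-HIT; vc=[14]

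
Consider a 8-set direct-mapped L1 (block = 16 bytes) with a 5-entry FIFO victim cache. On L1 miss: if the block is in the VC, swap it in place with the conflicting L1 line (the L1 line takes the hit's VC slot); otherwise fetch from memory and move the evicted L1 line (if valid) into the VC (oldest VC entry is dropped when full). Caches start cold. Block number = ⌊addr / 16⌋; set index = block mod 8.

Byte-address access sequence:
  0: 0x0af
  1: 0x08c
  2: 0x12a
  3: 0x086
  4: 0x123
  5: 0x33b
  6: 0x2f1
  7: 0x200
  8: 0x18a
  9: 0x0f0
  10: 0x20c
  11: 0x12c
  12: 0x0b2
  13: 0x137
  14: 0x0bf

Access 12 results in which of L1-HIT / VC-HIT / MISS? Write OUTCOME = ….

0: 0xaf (blk 10, set 2) → MISS  vc=[]
1: 0x8c (blk 8, set 0) → MISS  vc=[]
2: 0x12a (blk 18, set 2) → MISS  vc=[10]
3: 0x86 (blk 8, set 0) → L1-HIT  vc=[10]
4: 0x123 (blk 18, set 2) → L1-HIT  vc=[10]
5: 0x33b (blk 51, set 3) → MISS  vc=[10]
6: 0x2f1 (blk 47, set 7) → MISS  vc=[10]
7: 0x200 (blk 32, set 0) → MISS  vc=[10, 8]
8: 0x18a (blk 24, set 0) → MISS  vc=[10, 8, 32]
9: 0xf0 (blk 15, set 7) → MISS  vc=[10, 8, 32, 47]
10: 0x20c (blk 32, set 0) → VC-HIT  vc=[10, 8, 24, 47]
11: 0x12c (blk 18, set 2) → L1-HIT  vc=[10, 8, 24, 47]
12: 0xb2 (blk 11, set 3) → MISS  vc=[10, 8, 24, 47, 51]
13: 0x137 (blk 19, set 3) → MISS  vc=[8, 24, 47, 51, 11]
14: 0xbf (blk 11, set 3) → VC-HIT  vc=[8, 24, 47, 51, 19]

OUTCOME = MISS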